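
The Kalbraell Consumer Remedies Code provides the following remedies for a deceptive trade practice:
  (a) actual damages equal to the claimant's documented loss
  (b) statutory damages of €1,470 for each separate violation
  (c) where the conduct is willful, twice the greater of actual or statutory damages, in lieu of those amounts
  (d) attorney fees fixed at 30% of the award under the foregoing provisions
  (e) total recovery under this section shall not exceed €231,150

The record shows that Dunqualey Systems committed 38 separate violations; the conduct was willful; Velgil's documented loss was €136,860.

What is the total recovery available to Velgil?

Statutory damages: 38 × €1,470 = €55,860
Greater of actual damages (€136,860) or statutory damages (€55,860): €136,860
Doubled: 2 × €136,860 = €273,720
Attorney fees: 30% of €273,720 = €82,116
Total before cap: €273,720 + €82,116 = €355,836
Cap at €231,150: €355,836 exceeds the cap → €231,150

€231,150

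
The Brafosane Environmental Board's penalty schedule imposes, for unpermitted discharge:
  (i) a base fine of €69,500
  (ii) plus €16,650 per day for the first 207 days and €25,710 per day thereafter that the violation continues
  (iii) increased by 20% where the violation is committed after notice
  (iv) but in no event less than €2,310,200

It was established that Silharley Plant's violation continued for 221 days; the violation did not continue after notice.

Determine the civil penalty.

First 207 days: 207 × €16,650 = €3,446,550
Remaining days: (221 − 207) × €25,710 = €359,940
Per-day component: €3,446,550 + €359,940 = €3,806,490
Base plus per-day: €69,500 + €3,806,490 = €3,875,990
The violation did not continue after notice: no 20% increase.
Minimum €2,310,200: €3,875,990 meets the minimum, no increase.

€3,875,990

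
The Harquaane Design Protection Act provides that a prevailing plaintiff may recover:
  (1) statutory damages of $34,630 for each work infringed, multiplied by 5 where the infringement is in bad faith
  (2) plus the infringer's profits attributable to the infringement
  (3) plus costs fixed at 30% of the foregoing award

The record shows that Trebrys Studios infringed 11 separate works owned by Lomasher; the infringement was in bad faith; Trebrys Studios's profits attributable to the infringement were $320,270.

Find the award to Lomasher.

$2,892,396

Statutory damages: 11 × $34,630 = $380,930
Multiplied by 5: 5 × $380,930 = $1,904,650
Combined award: $1,904,650 + $320,270 = $2,224,920
Costs: 30% of $2,224,920 = $667,476
Award plus costs: $2,224,920 + $667,476 = $2,892,396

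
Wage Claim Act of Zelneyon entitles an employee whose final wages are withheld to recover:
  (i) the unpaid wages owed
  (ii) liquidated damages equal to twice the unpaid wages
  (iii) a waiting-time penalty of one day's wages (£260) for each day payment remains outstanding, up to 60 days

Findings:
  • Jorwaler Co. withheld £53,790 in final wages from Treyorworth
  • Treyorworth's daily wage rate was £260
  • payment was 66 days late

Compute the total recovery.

Doubled: 2 × £53,790 = £107,580
Penalty days: min(66, 60) = 60
Waiting-time penalty: 60 × £260 = £15,600
Total award: £53,790 + £107,580 + £15,600 = £176,970

£176,970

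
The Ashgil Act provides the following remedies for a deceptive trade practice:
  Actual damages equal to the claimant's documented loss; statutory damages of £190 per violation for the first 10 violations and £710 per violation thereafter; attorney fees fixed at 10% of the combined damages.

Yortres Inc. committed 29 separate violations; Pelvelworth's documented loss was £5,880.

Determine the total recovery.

First 10 violations: 10 × £190 = £1,900
Remaining violations: (29 − 10) × £710 = £13,490
Statutory damages: £1,900 + £13,490 = £15,390
Combined damages: £5,880 + £15,390 = £21,270
Attorney fees: 10% of £21,270 = £2,127
Total recovery: £21,270 + £2,127 = £23,397

£23,397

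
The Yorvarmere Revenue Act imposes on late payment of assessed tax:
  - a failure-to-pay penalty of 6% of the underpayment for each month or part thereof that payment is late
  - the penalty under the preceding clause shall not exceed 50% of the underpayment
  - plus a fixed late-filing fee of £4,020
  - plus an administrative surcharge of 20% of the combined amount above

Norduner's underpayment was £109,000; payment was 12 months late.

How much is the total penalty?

£70,224

Accrued rate: 6% × 12 = 72%, capped at 50% → 50%
Failure-to-pay penalty: 50% of £109,000 = £54,500
Penalty before surcharge: £54,500 + £4,020 = £58,520
Administrative surcharge: 20% of £58,520 = £11,704
Total penalty: £58,520 + £11,704 = £70,224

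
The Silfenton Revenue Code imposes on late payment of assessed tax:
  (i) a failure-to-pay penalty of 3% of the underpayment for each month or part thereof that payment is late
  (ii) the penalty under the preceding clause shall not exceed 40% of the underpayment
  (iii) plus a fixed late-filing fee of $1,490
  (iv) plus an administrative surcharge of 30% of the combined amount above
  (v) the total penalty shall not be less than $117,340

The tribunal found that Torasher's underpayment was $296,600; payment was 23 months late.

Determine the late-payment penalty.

$156,169

Accrued rate: 3% × 23 = 69%, capped at 40% → 40%
Failure-to-pay penalty: 40% of $296,600 = $118,640
Penalty before surcharge: $118,640 + $1,490 = $120,130
Administrative surcharge: 30% of $120,130 = $36,039
Total penalty: $120,130 + $36,039 = $156,169
Minimum $117,340: $156,169 meets the minimum, no increase.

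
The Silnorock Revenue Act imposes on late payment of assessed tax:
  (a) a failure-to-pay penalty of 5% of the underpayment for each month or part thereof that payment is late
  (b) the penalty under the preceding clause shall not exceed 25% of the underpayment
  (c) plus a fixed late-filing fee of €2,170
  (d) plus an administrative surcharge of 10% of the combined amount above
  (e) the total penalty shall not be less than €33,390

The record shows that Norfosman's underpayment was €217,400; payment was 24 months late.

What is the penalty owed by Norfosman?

Accrued rate: 5% × 24 = 120%, capped at 25% → 25%
Failure-to-pay penalty: 25% of €217,400 = €54,350
Penalty before surcharge: €54,350 + €2,170 = €56,520
Administrative surcharge: 10% of €56,520 = €5,652
Total penalty: €56,520 + €5,652 = €62,172
Minimum €33,390: €62,172 meets the minimum, no increase.

€62,172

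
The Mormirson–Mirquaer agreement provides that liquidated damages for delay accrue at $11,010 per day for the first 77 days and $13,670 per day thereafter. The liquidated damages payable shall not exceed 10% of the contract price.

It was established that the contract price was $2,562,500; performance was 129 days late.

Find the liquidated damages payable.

First 77 days: 77 × $11,010 = $847,770
Remaining days: (129 − 77) × $13,670 = $710,840
Accrued per-day damages: $847,770 + $710,840 = $1,558,610
Cap: 10% of $2,562,500 = $256,250
Cap at $256,250: $1,558,610 exceeds the cap → $256,250

$256,250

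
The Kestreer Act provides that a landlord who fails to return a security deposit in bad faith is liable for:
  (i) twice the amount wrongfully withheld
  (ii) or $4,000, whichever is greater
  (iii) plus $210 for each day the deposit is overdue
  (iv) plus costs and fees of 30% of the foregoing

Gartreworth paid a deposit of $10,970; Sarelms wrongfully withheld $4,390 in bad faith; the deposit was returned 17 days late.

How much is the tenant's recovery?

Doubled: 2 × $4,390 = $8,780
Minimum $4,000: $8,780 meets the minimum, no increase.
Late-return penalty: 17 × $210 = $3,570
Damages plus late penalty: $8,780 + $3,570 = $12,350
Costs and fees: 30% of $12,350 = $3,705
Total recovery: $12,350 + $3,705 = $16,055

$16,055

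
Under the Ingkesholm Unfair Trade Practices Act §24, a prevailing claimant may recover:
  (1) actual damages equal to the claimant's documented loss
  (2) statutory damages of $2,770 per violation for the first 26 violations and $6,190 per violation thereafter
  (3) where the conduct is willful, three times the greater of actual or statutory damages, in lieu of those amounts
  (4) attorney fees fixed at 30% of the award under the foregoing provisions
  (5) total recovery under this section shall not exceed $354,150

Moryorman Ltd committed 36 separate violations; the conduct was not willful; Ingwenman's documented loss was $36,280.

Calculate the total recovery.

$221,260

First 26 violations: 26 × $2,770 = $72,020
Remaining violations: (36 − 26) × $6,190 = $61,900
Statutory damages: $72,020 + $61,900 = $133,920
Conduct not willful: the in-lieu enhancement does not apply.
Actual plus statutory damages: $36,280 + $133,920 = $170,200
Attorney fees: 30% of $170,200 = $51,060
Total before cap: $170,200 + $51,060 = $221,260
Cap at $354,150: $221,260 is within the cap, no reduction.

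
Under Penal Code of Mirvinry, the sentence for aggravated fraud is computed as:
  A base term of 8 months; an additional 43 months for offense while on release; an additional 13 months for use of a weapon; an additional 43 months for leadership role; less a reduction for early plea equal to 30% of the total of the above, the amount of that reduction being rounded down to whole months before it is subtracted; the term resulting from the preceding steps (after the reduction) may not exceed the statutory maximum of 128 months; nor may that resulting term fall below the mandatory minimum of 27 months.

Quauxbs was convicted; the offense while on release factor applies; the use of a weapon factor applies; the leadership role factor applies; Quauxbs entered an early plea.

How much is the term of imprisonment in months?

75 months

Offense while on release enhancement: +43 months
Use of a weapon enhancement: +13 months
Leadership role enhancement: +43 months
Adjusted term: 8 months + 43 months + 13 months + 43 months = 107 months
Early plea reduction: 30% of 107 months = 32 months (rounded down)
After reduction: 107 − 32 = 75 months
Cap at 128 months: 75 months is within the cap, no reduction.
Minimum 27 months: 75 months meets the minimum, no increase.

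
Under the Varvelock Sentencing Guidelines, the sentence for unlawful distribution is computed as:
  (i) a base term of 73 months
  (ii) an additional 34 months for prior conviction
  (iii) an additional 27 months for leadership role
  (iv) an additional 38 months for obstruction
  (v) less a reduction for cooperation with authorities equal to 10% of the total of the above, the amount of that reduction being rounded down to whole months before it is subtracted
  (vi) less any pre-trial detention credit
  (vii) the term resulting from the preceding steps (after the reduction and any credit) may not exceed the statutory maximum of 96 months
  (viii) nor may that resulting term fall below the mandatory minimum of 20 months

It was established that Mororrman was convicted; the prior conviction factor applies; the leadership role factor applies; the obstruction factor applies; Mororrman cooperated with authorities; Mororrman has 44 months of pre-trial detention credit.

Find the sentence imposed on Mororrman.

Prior conviction enhancement: +34 months
Leadership role enhancement: +27 months
Obstruction enhancement: +38 months
Adjusted term: 73 months + 34 months + 27 months + 38 months = 172 months
Cooperation with authorities reduction: 10% of 172 months = 17 months (rounded down)
After reduction: 172 − 17 = 155 months
Less pre-trial detention credit: 155 months − 44 months = 111 months
Cap at 96 months: 111 months exceeds the cap → 96 months
Minimum 20 months: 96 months meets the minimum, no increase.

96 months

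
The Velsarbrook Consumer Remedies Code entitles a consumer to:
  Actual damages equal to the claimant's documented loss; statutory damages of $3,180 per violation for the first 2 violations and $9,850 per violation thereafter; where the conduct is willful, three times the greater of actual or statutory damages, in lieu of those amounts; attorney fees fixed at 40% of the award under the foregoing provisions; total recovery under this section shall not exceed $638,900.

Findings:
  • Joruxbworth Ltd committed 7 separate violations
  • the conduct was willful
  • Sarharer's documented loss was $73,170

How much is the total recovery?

First 2 violations: 2 × $3,180 = $6,360
Remaining violations: (7 − 2) × $9,850 = $49,250
Statutory damages: $6,360 + $49,250 = $55,610
Greater of actual damages ($73,170) or statutory damages ($55,610): $73,170
Trebled: 3 × $73,170 = $219,510
Attorney fees: 40% of $219,510 = $87,804
Total before cap: $219,510 + $87,804 = $307,314
Cap at $638,900: $307,314 is within the cap, no reduction.

Total recovery: $307,314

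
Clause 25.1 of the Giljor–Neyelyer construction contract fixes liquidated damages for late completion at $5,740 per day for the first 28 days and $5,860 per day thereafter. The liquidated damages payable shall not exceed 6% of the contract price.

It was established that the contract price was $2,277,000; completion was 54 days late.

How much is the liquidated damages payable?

First 28 days: 28 × $5,740 = $160,720
Remaining days: (54 − 28) × $5,860 = $152,360
Accrued per-day damages: $160,720 + $152,360 = $313,080
Cap: 6% of $2,277,000 = $136,620
Cap at $136,620: $313,080 exceeds the cap → $136,620

$136,620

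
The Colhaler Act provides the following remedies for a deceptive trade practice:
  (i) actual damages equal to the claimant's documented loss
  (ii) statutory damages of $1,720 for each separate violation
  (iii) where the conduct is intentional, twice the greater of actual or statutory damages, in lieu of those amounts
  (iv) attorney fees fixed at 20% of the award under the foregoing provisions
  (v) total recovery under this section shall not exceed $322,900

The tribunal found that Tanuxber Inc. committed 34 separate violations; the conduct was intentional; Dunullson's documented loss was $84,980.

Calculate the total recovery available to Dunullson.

$203,952

Statutory damages: 34 × $1,720 = $58,480
Greater of actual damages ($84,980) or statutory damages ($58,480): $84,980
Doubled: 2 × $84,980 = $169,960
Attorney fees: 20% of $169,960 = $33,992
Total before cap: $169,960 + $33,992 = $203,952
Cap at $322,900: $203,952 is within the cap, no reduction.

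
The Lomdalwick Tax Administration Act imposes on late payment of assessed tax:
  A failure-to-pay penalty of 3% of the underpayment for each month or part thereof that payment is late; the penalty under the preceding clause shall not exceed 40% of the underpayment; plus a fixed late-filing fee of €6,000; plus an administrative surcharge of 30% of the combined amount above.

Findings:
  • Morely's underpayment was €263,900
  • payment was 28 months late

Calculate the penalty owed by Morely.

Accrued rate: 3% × 28 = 84%, capped at 40% → 40%
Failure-to-pay penalty: 40% of €263,900 = €105,560
Penalty before surcharge: €105,560 + €6,000 = €111,560
Administrative surcharge: 30% of €111,560 = €33,468
Total penalty: €111,560 + €33,468 = €145,028

€145,028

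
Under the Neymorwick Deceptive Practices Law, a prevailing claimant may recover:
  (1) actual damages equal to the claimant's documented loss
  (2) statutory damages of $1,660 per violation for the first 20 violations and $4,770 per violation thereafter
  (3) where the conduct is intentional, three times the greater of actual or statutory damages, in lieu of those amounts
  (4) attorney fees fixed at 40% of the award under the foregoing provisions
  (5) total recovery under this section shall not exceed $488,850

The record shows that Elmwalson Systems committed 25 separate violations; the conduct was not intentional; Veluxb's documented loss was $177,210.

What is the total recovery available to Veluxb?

$327,964

First 20 violations: 20 × $1,660 = $33,200
Remaining violations: (25 − 20) × $4,770 = $23,850
Statutory damages: $33,200 + $23,850 = $57,050
Conduct not intentional: the in-lieu enhancement does not apply.
Actual plus statutory damages: $177,210 + $57,050 = $234,260
Attorney fees: 40% of $234,260 = $93,704
Total before cap: $234,260 + $93,704 = $327,964
Cap at $488,850: $327,964 is within the cap, no reduction.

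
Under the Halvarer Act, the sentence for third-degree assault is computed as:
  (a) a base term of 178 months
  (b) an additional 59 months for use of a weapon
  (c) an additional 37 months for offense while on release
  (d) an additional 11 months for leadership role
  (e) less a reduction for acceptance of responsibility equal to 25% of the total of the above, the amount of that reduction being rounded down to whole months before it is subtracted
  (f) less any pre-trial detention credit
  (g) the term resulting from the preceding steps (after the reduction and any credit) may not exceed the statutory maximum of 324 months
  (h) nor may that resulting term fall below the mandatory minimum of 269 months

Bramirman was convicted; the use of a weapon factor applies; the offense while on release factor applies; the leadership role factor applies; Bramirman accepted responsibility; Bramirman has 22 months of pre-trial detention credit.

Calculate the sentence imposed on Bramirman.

Sentence: 269 months

Use of a weapon enhancement: +59 months
Offense while on release enhancement: +37 months
Leadership role enhancement: +11 months
Adjusted term: 178 months + 59 months + 37 months + 11 months = 285 months
Acceptance of responsibility reduction: 25% of 285 months = 71 months (rounded down)
After reduction: 285 − 71 = 214 months
Less pre-trial detention credit: 214 months − 22 months = 192 months
Cap at 324 months: 192 months is within the cap, no reduction.
Minimum 269 months: 192 months is below the minimum → 269 months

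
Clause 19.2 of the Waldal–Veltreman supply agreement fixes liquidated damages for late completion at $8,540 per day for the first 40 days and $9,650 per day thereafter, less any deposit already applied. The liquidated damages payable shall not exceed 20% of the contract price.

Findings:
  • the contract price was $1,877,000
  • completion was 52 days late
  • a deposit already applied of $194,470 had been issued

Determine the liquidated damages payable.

First 40 days: 40 × $8,540 = $341,600
Remaining days: (52 − 40) × $9,650 = $115,800
Accrued per-day damages: $341,600 + $115,800 = $457,400
Less deposit already applied: $457,400 − $194,470 = $262,930
Cap: 20% of $1,877,000 = $375,400
Cap at $375,400: $262,930 is within the cap, no reduction.

$262,930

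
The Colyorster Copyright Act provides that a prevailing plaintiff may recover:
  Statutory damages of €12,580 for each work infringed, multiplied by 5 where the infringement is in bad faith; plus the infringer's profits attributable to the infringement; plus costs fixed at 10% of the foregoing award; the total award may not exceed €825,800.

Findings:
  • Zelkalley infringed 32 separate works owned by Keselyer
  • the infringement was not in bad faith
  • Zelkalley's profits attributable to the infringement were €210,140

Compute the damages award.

€673,970

Statutory damages: 32 × €12,580 = €402,560
Infringement not in bad faith: no ×5 enhancement.
Combined award: €402,560 + €210,140 = €612,700
Costs: 10% of €612,700 = €61,270
Award plus costs: €612,700 + €61,270 = €673,970
Cap at €825,800: €673,970 is within the cap, no reduction.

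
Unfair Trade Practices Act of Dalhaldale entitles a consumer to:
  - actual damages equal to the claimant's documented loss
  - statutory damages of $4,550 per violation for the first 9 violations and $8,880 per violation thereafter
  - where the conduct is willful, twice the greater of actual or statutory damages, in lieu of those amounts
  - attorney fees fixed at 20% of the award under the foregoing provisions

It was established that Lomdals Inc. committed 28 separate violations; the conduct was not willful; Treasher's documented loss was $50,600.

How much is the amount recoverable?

First 9 violations: 9 × $4,550 = $40,950
Remaining violations: (28 − 9) × $8,880 = $168,720
Statutory damages: $40,950 + $168,720 = $209,670
Conduct not willful: the in-lieu enhancement does not apply.
Actual plus statutory damages: $50,600 + $209,670 = $260,270
Attorney fees: 20% of $260,270 = $52,054
Total recovery: $260,270 + $52,054 = $312,324

$312,324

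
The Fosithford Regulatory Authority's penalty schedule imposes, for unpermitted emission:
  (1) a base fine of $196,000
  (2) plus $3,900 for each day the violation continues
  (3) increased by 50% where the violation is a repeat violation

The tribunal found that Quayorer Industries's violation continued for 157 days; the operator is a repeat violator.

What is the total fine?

Per-day component: 157 × $3,900 = $612,300
Base plus per-day: $196,000 + $612,300 = $808,300
Enhancement: 50% of $808,300 = $404,150
Enhanced fine: $808,300 + $404,150 = $1,212,450

$1,212,450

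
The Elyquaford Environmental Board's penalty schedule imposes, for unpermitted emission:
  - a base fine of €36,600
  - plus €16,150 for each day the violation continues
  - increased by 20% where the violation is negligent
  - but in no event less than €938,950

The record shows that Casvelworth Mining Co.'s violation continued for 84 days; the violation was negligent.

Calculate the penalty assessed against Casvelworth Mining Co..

Per-day component: 84 × €16,150 = €1,356,600
Base plus per-day: €36,600 + €1,356,600 = €1,393,200
Enhancement: 20% of €1,393,200 = €278,640
Enhanced fine: €1,393,200 + €278,640 = €1,671,840
Minimum €938,950: €1,671,840 meets the minimum, no increase.

€1,671,840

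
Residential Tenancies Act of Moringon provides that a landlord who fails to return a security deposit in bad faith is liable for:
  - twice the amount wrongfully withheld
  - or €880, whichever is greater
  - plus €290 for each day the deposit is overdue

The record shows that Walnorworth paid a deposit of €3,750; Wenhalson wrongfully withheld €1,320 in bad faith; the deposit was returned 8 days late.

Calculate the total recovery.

Doubled: 2 × €1,320 = €2,640
Minimum €880: €2,640 meets the minimum, no increase.
Late-return penalty: 8 × €290 = €2,320
Damages plus late penalty: €2,640 + €2,320 = €4,960

€4,960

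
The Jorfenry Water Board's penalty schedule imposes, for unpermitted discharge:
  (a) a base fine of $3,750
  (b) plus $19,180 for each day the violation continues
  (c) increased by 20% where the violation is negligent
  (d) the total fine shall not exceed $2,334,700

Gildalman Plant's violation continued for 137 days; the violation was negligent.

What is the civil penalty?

Per-day component: 137 × $19,180 = $2,627,660
Base plus per-day: $3,750 + $2,627,660 = $2,631,410
Enhancement: 20% of $2,631,410 = $526,282
Enhanced fine: $2,631,410 + $526,282 = $3,157,692
Cap at $2,334,700: $3,157,692 exceeds the cap → $2,334,700

$2,334,700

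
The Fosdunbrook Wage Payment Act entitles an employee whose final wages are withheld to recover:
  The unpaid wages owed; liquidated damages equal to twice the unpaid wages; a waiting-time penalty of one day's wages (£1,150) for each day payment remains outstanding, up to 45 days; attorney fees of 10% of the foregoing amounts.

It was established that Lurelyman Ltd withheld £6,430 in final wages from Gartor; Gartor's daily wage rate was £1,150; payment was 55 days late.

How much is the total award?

£78,144

Doubled: 2 × £6,430 = £12,860
Penalty days: min(55, 45) = 45
Waiting-time penalty: 45 × £1,150 = £51,750
Subtotal: £6,430 + £12,860 + £51,750 = £71,040
Attorney fees: 10% of £71,040 = £7,104
Total award: £71,040 + £7,104 = £78,144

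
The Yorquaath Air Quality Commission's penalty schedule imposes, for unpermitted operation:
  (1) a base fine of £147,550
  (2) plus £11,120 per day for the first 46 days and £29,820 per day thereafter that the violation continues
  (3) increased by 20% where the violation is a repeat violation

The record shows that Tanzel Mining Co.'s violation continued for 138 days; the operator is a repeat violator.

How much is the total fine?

£4,083,012

First 46 days: 46 × £11,120 = £511,520
Remaining days: (138 − 46) × £29,820 = £2,743,440
Per-day component: £511,520 + £2,743,440 = £3,254,960
Base plus per-day: £147,550 + £3,254,960 = £3,402,510
Enhancement: 20% of £3,402,510 = £680,502
Enhanced fine: £3,402,510 + £680,502 = £4,083,012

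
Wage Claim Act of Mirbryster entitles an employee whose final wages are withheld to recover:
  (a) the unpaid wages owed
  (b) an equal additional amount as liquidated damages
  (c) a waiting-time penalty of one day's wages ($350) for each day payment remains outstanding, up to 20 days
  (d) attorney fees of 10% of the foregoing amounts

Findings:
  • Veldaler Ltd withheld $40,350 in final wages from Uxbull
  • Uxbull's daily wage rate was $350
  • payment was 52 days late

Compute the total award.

Liquidated damages (equal amount): $40,350
Penalty days: min(52, 20) = 20
Waiting-time penalty: 20 × $350 = $7,000
Subtotal: $40,350 + $40,350 + $7,000 = $87,700
Attorney fees: 10% of $87,700 = $8,770
Total award: $87,700 + $8,770 = $96,470

$96,470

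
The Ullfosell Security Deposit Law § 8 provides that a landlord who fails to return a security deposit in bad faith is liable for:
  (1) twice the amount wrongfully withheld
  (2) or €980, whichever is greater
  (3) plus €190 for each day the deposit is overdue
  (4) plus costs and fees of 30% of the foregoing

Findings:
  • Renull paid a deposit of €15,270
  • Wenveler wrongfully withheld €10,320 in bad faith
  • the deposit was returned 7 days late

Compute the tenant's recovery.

€28,561

Doubled: 2 × €10,320 = €20,640
Minimum €980: €20,640 meets the minimum, no increase.
Late-return penalty: 7 × €190 = €1,330
Damages plus late penalty: €20,640 + €1,330 = €21,970
Costs and fees: 30% of €21,970 = €6,591
Total recovery: €21,970 + €6,591 = €28,561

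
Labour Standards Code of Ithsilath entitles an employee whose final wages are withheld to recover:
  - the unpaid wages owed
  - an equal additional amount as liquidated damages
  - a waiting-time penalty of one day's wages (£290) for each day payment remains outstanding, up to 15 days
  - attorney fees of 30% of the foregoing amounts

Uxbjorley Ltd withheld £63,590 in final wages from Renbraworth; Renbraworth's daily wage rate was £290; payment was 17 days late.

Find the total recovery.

£170,989

Liquidated damages (equal amount): £63,590
Penalty days: min(17, 15) = 15
Waiting-time penalty: 15 × £290 = £4,350
Subtotal: £63,590 + £63,590 + £4,350 = £131,530
Attorney fees: 30% of £131,530 = £39,459
Total award: £131,530 + £39,459 = £170,989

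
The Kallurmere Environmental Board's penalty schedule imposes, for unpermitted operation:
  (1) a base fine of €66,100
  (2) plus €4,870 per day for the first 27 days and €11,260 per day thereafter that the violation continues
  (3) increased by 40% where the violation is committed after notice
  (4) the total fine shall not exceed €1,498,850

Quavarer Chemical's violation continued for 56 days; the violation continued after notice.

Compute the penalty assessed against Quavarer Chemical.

€733,782

First 27 days: 27 × €4,870 = €131,490
Remaining days: (56 − 27) × €11,260 = €326,540
Per-day component: €131,490 + €326,540 = €458,030
Base plus per-day: €66,100 + €458,030 = €524,130
Enhancement: 40% of €524,130 = €209,652
Enhanced fine: €524,130 + €209,652 = €733,782
Cap at €1,498,850: €733,782 is within the cap, no reduction.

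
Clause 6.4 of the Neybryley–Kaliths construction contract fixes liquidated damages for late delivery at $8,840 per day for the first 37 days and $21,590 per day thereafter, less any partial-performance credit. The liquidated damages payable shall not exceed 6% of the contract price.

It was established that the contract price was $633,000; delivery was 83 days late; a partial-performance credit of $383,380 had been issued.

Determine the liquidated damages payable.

First 37 days: 37 × $8,840 = $327,080
Remaining days: (83 − 37) × $21,590 = $993,140
Accrued per-day damages: $327,080 + $993,140 = $1,320,220
Less partial-performance credit: $1,320,220 − $383,380 = $936,840
Cap: 6% of $633,000 = $37,980
Cap at $37,980: $936,840 exceeds the cap → $37,980

Liquidated damages: $37,980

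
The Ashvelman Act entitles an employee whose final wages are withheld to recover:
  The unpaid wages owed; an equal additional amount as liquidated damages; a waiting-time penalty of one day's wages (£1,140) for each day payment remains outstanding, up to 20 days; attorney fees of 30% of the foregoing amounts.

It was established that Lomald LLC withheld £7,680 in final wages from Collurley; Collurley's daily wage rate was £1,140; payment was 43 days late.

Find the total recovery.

Liquidated damages (equal amount): £7,680
Penalty days: min(43, 20) = 20
Waiting-time penalty: 20 × £1,140 = £22,800
Subtotal: £7,680 + £7,680 + £22,800 = £38,160
Attorney fees: 30% of £38,160 = £11,448
Total award: £38,160 + £11,448 = £49,608

Total award: £49,608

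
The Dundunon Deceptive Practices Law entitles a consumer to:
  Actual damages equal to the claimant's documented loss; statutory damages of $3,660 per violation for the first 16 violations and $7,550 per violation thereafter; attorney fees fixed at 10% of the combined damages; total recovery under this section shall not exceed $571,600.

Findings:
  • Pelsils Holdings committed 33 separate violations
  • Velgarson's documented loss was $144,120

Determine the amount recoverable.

Total recovery: $364,133

First 16 violations: 16 × $3,660 = $58,560
Remaining violations: (33 − 16) × $7,550 = $128,350
Statutory damages: $58,560 + $128,350 = $186,910
Combined damages: $144,120 + $186,910 = $331,030
Attorney fees: 10% of $331,030 = $33,103
Total before cap: $331,030 + $33,103 = $364,133
Cap at $571,600: $364,133 is within the cap, no reduction.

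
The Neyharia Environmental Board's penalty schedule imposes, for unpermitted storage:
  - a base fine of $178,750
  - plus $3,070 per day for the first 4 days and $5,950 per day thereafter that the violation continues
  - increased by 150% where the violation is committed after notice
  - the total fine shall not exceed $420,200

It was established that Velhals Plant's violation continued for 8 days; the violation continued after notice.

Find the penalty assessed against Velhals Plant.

$420,200

First 4 days: 4 × $3,070 = $12,280
Remaining days: (8 − 4) × $5,950 = $23,800
Per-day component: $12,280 + $23,800 = $36,080
Base plus per-day: $178,750 + $36,080 = $214,830
Enhancement: 150% of $214,830 = $322,245
Enhanced fine: $214,830 + $322,245 = $537,075
Cap at $420,200: $537,075 exceeds the cap → $420,200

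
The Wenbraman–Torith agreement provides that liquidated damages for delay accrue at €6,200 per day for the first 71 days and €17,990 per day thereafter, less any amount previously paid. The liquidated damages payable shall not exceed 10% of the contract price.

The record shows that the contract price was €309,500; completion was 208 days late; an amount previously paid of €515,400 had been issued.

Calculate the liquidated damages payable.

€30,950

First 71 days: 71 × €6,200 = €440,200
Remaining days: (208 − 71) × €17,990 = €2,464,630
Accrued per-day damages: €440,200 + €2,464,630 = €2,904,830
Less amount previously paid: €2,904,830 − €515,400 = €2,389,430
Cap: 10% of €309,500 = €30,950
Cap at €30,950: €2,389,430 exceeds the cap → €30,950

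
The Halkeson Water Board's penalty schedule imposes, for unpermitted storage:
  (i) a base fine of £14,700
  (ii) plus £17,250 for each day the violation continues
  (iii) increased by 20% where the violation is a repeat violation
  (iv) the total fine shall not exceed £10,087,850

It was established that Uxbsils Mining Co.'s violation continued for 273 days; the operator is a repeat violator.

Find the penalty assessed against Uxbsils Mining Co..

£5,668,740

Per-day component: 273 × £17,250 = £4,709,250
Base plus per-day: £14,700 + £4,709,250 = £4,723,950
Enhancement: 20% of £4,723,950 = £944,790
Enhanced fine: £4,723,950 + £944,790 = £5,668,740
Cap at £10,087,850: £5,668,740 is within the cap, no reduction.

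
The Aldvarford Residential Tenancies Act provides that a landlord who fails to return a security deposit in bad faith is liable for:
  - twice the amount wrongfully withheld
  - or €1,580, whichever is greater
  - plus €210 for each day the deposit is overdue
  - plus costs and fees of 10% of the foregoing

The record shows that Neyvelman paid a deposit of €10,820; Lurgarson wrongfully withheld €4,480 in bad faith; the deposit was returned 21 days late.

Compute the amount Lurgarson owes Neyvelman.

€14,707

Doubled: 2 × €4,480 = €8,960
Minimum €1,580: €8,960 meets the minimum, no increase.
Late-return penalty: 21 × €210 = €4,410
Damages plus late penalty: €8,960 + €4,410 = €13,370
Costs and fees: 10% of €13,370 = €1,337
Total recovery: €13,370 + €1,337 = €14,707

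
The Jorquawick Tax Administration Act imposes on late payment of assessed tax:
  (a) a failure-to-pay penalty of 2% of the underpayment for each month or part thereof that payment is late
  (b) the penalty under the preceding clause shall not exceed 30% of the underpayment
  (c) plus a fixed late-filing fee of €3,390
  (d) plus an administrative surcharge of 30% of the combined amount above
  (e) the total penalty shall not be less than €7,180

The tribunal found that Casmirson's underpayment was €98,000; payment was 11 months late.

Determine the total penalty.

Accrued rate: 2% × 11 = 22%, capped at 30% → 22%
Failure-to-pay penalty: 22% of €98,000 = €21,560
Penalty before surcharge: €21,560 + €3,390 = €24,950
Administrative surcharge: 30% of €24,950 = €7,485
Total penalty: €24,950 + €7,485 = €32,435
Minimum €7,180: €32,435 meets the minimum, no increase.

Penalty: €32,435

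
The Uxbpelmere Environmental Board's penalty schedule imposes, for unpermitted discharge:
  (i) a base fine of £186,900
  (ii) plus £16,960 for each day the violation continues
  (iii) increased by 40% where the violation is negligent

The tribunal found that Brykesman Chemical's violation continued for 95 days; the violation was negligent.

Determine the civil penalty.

£2,517,340

Per-day component: 95 × £16,960 = £1,611,200
Base plus per-day: £186,900 + £1,611,200 = £1,798,100
Enhancement: 40% of £1,798,100 = £719,240
Enhanced fine: £1,798,100 + £719,240 = £2,517,340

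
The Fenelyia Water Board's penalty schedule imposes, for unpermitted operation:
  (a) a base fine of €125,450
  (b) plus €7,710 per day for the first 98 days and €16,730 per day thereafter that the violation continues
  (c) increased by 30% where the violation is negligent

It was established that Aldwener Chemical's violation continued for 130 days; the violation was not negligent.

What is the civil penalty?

First 98 days: 98 × €7,710 = €755,580
Remaining days: (130 − 98) × €16,730 = €535,360
Per-day component: €755,580 + €535,360 = €1,290,940
Base plus per-day: €125,450 + €1,290,940 = €1,416,390
The violation was not negligent: no 30% increase.

€1,416,390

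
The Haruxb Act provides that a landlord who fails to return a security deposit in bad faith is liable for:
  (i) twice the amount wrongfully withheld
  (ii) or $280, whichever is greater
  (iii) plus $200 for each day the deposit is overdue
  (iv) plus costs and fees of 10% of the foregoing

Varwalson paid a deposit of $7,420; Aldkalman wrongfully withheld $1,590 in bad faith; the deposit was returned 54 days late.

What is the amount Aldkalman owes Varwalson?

$15,378

Doubled: 2 × $1,590 = $3,180
Minimum $280: $3,180 meets the minimum, no increase.
Late-return penalty: 54 × $200 = $10,800
Damages plus late penalty: $3,180 + $10,800 = $13,980
Costs and fees: 10% of $13,980 = $1,398
Total recovery: $13,980 + $1,398 = $15,378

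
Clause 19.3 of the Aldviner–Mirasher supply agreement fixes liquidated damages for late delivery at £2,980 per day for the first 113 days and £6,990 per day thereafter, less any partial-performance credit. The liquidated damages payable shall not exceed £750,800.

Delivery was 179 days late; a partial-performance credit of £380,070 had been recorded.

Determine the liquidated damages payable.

Liquidated damages: £418,010

First 113 days: 113 × £2,980 = £336,740
Remaining days: (179 − 113) × £6,990 = £461,340
Accrued per-day damages: £336,740 + £461,340 = £798,080
Less partial-performance credit: £798,080 − £380,070 = £418,010
Cap at £750,800: £418,010 is within the cap, no reduction.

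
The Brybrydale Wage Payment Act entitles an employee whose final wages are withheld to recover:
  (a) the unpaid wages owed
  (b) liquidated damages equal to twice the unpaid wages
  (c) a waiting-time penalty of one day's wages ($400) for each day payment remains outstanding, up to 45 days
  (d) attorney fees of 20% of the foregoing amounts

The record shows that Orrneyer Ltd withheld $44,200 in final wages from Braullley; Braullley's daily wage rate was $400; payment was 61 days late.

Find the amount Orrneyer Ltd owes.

$180,720

Doubled: 2 × $44,200 = $88,400
Penalty days: min(61, 45) = 45
Waiting-time penalty: 45 × $400 = $18,000
Subtotal: $44,200 + $88,400 + $18,000 = $150,600
Attorney fees: 20% of $150,600 = $30,120
Total award: $150,600 + $30,120 = $180,720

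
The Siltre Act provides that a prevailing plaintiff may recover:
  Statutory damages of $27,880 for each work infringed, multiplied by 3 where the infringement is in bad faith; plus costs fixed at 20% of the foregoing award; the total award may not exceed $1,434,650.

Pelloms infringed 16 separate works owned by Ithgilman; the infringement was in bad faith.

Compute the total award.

Statutory damages: 16 × $27,880 = $446,080
Trebled: 3 × $446,080 = $1,338,240
Costs: 20% of $1,338,240 = $267,648
Award plus costs: $1,338,240 + $267,648 = $1,605,888
Cap at $1,434,650: $1,605,888 exceeds the cap → $1,434,650

$1,434,650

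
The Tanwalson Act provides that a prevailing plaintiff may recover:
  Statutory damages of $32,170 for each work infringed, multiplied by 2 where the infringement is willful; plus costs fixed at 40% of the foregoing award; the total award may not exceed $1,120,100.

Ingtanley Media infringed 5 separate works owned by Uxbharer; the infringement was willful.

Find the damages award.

Award: $450,380

Statutory damages: 5 × $32,170 = $160,850
Doubled: 2 × $160,850 = $321,700
Costs: 40% of $321,700 = $128,680
Award plus costs: $321,700 + $128,680 = $450,380
Cap at $1,120,100: $450,380 is within the cap, no reduction.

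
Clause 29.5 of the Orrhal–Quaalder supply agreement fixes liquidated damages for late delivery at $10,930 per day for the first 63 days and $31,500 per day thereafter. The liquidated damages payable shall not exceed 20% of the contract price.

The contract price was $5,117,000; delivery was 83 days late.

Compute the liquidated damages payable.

First 63 days: 63 × $10,930 = $688,590
Remaining days: (83 − 63) × $31,500 = $630,000
Accrued per-day damages: $688,590 + $630,000 = $1,318,590
Cap: 20% of $5,117,000 = $1,023,400
Cap at $1,023,400: $1,318,590 exceeds the cap → $1,023,400

$1,023,400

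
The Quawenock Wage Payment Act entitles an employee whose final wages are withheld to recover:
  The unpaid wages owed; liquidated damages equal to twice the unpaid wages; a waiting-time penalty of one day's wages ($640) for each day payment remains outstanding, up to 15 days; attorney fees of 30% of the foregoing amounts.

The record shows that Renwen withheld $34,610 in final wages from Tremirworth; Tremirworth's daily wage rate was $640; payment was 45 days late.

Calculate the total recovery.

Doubled: 2 × $34,610 = $69,220
Penalty days: min(45, 15) = 15
Waiting-time penalty: 15 × $640 = $9,600
Subtotal: $34,610 + $69,220 + $9,600 = $113,430
Attorney fees: 30% of $113,430 = $34,029
Total award: $113,430 + $34,029 = $147,459

$147,459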